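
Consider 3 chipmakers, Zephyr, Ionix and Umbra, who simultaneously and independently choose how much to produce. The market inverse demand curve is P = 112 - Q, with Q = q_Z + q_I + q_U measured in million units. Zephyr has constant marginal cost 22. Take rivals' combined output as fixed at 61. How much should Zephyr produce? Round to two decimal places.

14.50

With rivals' combined output fixed at 61, Zephyr's profit is π_Z = (112 - 61 - q_Z)q_Z - (22q_Z) = (51 - q_Z)q_Z - (22q_Z).
∂π_Z/∂q_Z = 29 - 2q_Z = 0, so q_Z = 29/2.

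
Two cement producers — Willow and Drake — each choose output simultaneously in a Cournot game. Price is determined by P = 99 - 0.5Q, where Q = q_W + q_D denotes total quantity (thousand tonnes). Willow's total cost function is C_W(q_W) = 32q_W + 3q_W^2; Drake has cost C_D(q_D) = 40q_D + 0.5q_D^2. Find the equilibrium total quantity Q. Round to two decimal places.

Willow's profit: π_W = (99 - 0.5Q)q_W - (32q_W + 3q_W²). Setting ∂π_W/∂q_W = 0: 67 - 7q_W - (1/2)(q_D) = 0.
Drake's first-order condition: 59 - 2q_D - (1/2)(q_W) = 0.
Rearranging gives the reaction functions q_W = (67 - (1/2)q_D)/7 and q_D = (59 - (1/2)q_W)/2.
Solving the pair: q_W = 38/5, q_D = 138/5.
Total output Q = 38/5 + 138/5 = 176/5.

35.20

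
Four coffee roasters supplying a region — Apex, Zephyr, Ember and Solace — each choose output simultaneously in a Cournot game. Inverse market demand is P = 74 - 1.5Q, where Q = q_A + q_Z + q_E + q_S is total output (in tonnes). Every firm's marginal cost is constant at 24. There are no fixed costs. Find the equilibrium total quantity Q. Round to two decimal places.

A representative firm's profit is π_i = q_i(74 - 1.5Q) - 24q_i.
First-order condition (treating rivals' output as given): 50 - 3q_i - (3/2)·Σ_{j≠i} q_j = 0.
By symmetry each firm produces the same amount; substituting Σ_{j≠i} q_j = 3q_i yields q_i = 50/(15/2) = 20/3.
Total output Q = 20/3 + 20/3 + 20/3 + 20/3 = 80/3.

26.67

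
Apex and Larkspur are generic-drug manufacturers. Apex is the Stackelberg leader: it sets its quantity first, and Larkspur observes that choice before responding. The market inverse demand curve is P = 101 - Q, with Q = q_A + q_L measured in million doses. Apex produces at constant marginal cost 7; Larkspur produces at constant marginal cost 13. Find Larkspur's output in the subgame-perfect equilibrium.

19

The follower Larkspur best-responds to any q_A: π_L = (101 - Q)q_L - 13q_L.
Follower FOC: 88 - q_A - 2q_L = 0, so q_L(q_A) = (88 - q_A)/2.
The leader anticipates this reaction. Substituting into P = 101 - Q gives P = 57 - (1/2)q_A, so π_A = (57 - (1/2)q_A)q_A - 7q_A.
Maximising: ∂π_A/∂q_A = 50 - q_A = 0, giving q_A = 50.
Then q_L = (88 - 50)/2 = 19.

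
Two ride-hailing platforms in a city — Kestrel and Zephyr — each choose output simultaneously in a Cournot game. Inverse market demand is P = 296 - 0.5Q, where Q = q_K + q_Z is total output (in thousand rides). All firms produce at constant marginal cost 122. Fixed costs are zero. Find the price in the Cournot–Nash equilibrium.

A representative firm's profit is π_i = q_i(296 - 0.5Q) - 122q_i.
Setting ∂π_i/∂q_i = 0 with rivals' quantities fixed: 174 - q_i - (1/2)q_j = 0.
By symmetry each firm produces the same amount; substituting q_j = q_i yields q_i = 174/(3/2) = 116.
Total output Q = 232, so price P = 296 - (1/2)·232 = 180.

180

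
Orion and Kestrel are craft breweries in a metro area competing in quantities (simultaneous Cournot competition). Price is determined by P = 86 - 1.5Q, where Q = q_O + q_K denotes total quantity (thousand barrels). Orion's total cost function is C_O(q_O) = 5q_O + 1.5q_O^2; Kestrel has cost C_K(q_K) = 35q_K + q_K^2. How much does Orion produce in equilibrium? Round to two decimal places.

Orion's profit: π_O = (86 - 1.5Q)q_O - (5q_O + (3/2)q_O²). Setting ∂π_O/∂q_O = 0: 81 - 6q_O - (3/2)(q_K) = 0.
Kestrel's profit: π_K = (86 - 1.5Q)q_K - (35q_K + q_K²). Setting ∂π_K/∂q_K = 0: 51 - 5q_K - (3/2)(q_O) = 0.
So q_O = (81 - (3/2)q_K)/6 and q_K = (51 - (3/2)q_O)/5.
Substituting one into the other gives q_O = 438/37 and q_K = 246/37.

11.84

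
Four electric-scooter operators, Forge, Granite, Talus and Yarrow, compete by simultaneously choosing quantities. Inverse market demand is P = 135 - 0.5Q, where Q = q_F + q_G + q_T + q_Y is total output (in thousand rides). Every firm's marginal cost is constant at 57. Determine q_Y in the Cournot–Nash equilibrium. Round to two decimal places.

A representative firm's profit is π_i = q_i(135 - 0.5Q) - 57q_i.
Setting ∂π_i/∂q_i = 0 with rivals' quantities fixed: 78 - q_i - (1/2)·Σ_{j≠i} q_j = 0.
By symmetry each firm produces the same amount; substituting Σ_{j≠i} q_j = 3q_i yields q_i = 78/(5/2) = 156/5.

31.20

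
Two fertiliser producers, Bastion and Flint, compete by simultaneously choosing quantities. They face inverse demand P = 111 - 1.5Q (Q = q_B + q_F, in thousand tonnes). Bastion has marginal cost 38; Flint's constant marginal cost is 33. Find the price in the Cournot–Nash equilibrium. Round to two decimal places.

Bastion's profit: π_B = (111 - 1.5Q)q_B - (38q_B). Setting ∂π_B/∂q_B = 0: 73 - 3q_B - (3/2)(q_F) = 0.
Flint's first-order condition: 78 - 3q_F - (3/2)(q_B) = 0.
Rearranging gives the reaction functions q_B = (73 - (3/2)q_F)/3 and q_F = (78 - (3/2)q_B)/3.
Substituting one into the other gives q_B = 136/9 and q_F = 166/9.
Total output Q = 302/9, so price P = 111 - (3/2)·(302/9) = 182/3.

60.67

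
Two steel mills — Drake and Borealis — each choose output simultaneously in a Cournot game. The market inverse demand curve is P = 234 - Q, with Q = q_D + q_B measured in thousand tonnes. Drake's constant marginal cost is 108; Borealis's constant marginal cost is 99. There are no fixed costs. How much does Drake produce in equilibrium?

Drake's profit: π_D = (234 - Q)q_D - (108q_D). Setting ∂π_D/∂q_D = 0: 126 - 2q_D - (q_B) = 0.
Borealis's profit: π_B = (234 - Q)q_B - (99q_B). Setting ∂π_B/∂q_B = 0: 135 - 2q_B - (q_D) = 0.
Best responses: q_D = (126 - q_B)/2, q_B = (135 - q_D)/2.
Substituting one into the other gives q_D = 39 and q_B = 48.

39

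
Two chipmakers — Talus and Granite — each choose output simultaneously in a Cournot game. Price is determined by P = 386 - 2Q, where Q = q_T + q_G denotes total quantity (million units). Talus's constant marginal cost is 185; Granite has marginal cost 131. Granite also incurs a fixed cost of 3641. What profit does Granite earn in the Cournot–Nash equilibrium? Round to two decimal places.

Talus's profit: π_T = (386 - 2Q)q_T - (185q_T). Setting ∂π_T/∂q_T = 0: 201 - 4q_T - 2(q_G) = 0.
Granite's first-order condition: 255 - 4q_G - 2(q_T) = 0.
Best responses: q_T = (201 - 2q_G)/4, q_G = (255 - 2q_T)/4.
Substituting one into the other gives q_T = 49/2 and q_G = 103/2.
Price P = 386 - 2·76 = 234.
Granite's profit: (234 - 131)·(103/2) - 3641 = 1663.5000.

1663.50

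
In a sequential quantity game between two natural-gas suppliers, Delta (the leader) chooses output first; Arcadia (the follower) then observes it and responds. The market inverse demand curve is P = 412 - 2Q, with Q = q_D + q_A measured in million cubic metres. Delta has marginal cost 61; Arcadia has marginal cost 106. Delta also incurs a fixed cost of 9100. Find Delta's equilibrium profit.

The follower Arcadia best-responds to any q_D: π_A = (412 - 2Q)q_A - 106q_A.
Setting the follower's marginal profit to zero, 306 - 2q_D - 4q_A = 0, i.e. q_A = (306 - 2q_D)/4.
The leader anticipates this reaction. Substituting into P = 412 - 2Q gives P = 259 - q_D, so π_D = (259 - q_D)q_D - 61q_D.
Maximising: ∂π_D/∂q_D = 198 - 2q_D = 0, giving q_D = 99.
Then q_A = (306 - 2·99)/4 = 27.
Price P = 412 - 2·126 = 160.
Delta's profit: (160 - 61)·99 - 9100 = 701.

701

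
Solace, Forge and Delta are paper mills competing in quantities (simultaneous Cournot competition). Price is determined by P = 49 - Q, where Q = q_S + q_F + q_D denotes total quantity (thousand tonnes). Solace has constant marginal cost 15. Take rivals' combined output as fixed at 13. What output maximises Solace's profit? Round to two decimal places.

With rivals' combined output fixed at 13, Solace's profit is π_S = (49 - 13 - q_S)q_S - (15q_S) = (36 - q_S)q_S - (15q_S).
∂π_S/∂q_S = 21 - 2q_S = 0, so q_S = 21/2.

10.50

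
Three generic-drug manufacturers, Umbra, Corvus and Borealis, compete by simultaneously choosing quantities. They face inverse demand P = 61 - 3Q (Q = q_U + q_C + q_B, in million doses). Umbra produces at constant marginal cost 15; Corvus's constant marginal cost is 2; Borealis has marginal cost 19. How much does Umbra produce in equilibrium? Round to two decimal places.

3.08

Umbra's profit: π_U = (61 - 3Q)q_U - (15q_U). Setting ∂π_U/∂q_U = 0: 46 - 6q_U - 3(q_C + q_B) = 0.
Corvus's profit: π_C = (61 - 3Q)q_C - (2q_C). Setting ∂π_C/∂q_C = 0: 59 - 6q_C - 3(q_U + q_B) = 0.
Borealis's first-order condition: 42 - 6q_B - 3(q_U + q_C) = 0.
Adding the 3 first-order conditions: 147 − 12Q = 0, so Q = 49/4.
Back-substituting: q_U = (46 − 147/4)/3 = 37/12, q_C = (59 − 147/4)/3 = 89/12, q_B = (42 − 147/4)/3 = 7/4.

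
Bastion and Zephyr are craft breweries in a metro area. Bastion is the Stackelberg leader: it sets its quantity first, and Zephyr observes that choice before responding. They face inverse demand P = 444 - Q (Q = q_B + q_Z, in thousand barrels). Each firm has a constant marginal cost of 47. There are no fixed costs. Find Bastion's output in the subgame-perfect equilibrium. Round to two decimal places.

198.50

The follower Zephyr best-responds to any q_B: π_Z = (444 - Q)q_Z - 47q_Z.
Follower FOC: 397 - q_B - 2q_Z = 0, so q_Z(q_B) = (397 - q_B)/2.
Bastion substitutes q_Z(q_B) into its own profit: π_B = q_B(444 - q_B - (397 - q_B)/2) - 47q_B = (491/2 - (1/2)q_B)q_B - 47q_B.
Leader FOC: 397/2 - q_B = 0, so q_B = 397/2.
Then q_Z = (397 - 397/2)/2 = 397/4.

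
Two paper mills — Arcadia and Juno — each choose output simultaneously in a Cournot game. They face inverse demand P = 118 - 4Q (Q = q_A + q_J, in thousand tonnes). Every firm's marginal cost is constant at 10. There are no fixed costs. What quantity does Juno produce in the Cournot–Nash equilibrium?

9

Each firm earns π_i = (118 - 4Q)q_i - 10q_i.
First-order condition (treating rivals' output as given): 108 - 8q_i - 4q_j = 0.
With identical firms every q_j equals q_i, so q_j = q_i and 108 = 12q_i, giving q_i = 9.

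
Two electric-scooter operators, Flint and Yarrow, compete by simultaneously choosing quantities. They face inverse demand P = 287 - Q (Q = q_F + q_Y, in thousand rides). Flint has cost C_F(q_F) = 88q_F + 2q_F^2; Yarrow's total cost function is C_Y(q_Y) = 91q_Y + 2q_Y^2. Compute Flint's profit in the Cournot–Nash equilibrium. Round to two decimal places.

Flint's profit: π_F = (287 - Q)q_F - (88q_F + 2q_F²). Setting ∂π_F/∂q_F = 0: 199 - 6q_F - (q_Y) = 0.
Yarrow's profit: π_Y = (287 - Q)q_Y - (91q_Y + 2q_Y²). Setting ∂π_Y/∂q_Y = 0: 196 - 6q_Y - (q_F) = 0.
Rearranging gives the reaction functions q_F = (199 - q_Y)/6 and q_Y = (196 - q_F)/6.
Solving the pair: q_F = 998/35, q_Y = 977/35.
Price P = 287 - 395/7 = 1614/7.
Flint's profit: (1614/7)·(998/35) - 88·(998/35) - 2(998/35)² = 2439.1935.

2439.19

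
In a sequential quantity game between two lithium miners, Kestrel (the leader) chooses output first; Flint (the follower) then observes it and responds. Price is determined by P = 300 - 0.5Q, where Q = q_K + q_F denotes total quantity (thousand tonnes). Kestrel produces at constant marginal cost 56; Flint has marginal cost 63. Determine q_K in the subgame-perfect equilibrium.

251

Solve by backward induction. Given q_K, the follower Flint maximises π_F = (300 - (1/2)q_K - (1/2)q_F)q_F - 63q_F.
∂π_F/∂q_F = 237 - (1/2)q_K - q_F = 0 gives the reaction function q_F = (237 - (1/2)q_K).
The leader anticipates this reaction. Substituting into P = 300 - 0.5Q gives P = 363/2 - (1/4)q_K, so π_K = (363/2 - (1/4)q_K)q_K - 56q_K.
Leader FOC: 251/2 - (1/2)q_K = 0, so q_K = 251.
Then q_F = (237 - (1/2)·251) = 223/2.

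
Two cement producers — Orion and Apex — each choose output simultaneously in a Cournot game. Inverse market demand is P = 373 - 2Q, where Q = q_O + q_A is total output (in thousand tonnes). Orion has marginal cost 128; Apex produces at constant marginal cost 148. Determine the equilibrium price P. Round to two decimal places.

216.33

Orion's profit: π_O = (373 - 2Q)q_O - (128q_O). Setting ∂π_O/∂q_O = 0: 245 - 4q_O - 2(q_A) = 0.
Apex's profit: π_A = (373 - 2Q)q_A - (148q_A). Setting ∂π_A/∂q_A = 0: 225 - 4q_A - 2(q_O) = 0.
Rearranging gives the reaction functions q_O = (245 - 2q_A)/4 and q_A = (225 - 2q_O)/4.
Substituting one into the other gives q_O = 265/6 and q_A = 205/6.
Total output Q = 235/3, so price P = 373 - 2·(235/3) = 649/3.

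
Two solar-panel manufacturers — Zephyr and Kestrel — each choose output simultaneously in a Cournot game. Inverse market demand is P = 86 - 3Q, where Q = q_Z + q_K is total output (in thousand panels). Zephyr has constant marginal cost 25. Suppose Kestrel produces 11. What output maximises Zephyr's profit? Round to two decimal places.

With the rival's output fixed at 11, Zephyr's profit is π_Z = (86 - 3·11 - 3q_Z)q_Z - (25q_Z) = (53 - 3q_Z)q_Z - (25q_Z).
∂π_Z/∂q_Z = 28 - 6q_Z = 0, so q_Z = 14/3.

4.67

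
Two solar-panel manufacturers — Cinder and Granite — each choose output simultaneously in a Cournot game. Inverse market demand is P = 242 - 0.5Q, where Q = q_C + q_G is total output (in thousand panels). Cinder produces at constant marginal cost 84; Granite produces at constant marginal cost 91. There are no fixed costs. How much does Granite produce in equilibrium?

Cinder's profit: π_C = (242 - 0.5Q)q_C - (84q_C). Setting ∂π_C/∂q_C = 0: 158 - q_C - (1/2)(q_G) = 0.
Granite's profit: π_G = (242 - 0.5Q)q_G - (91q_G). Setting ∂π_G/∂q_G = 0: 151 - q_G - (1/2)(q_C) = 0.
So q_C = (158 - (1/2)q_G) and q_G = (151 - (1/2)q_C).
Substituting one into the other gives q_C = 110 and q_G = 96.

96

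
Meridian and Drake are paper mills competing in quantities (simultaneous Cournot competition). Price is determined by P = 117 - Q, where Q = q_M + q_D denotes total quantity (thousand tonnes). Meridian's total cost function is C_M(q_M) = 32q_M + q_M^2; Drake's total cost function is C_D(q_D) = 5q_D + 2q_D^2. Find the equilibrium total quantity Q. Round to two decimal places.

Meridian's profit: π_M = (117 - Q)q_M - (32q_M + q_M²). Setting ∂π_M/∂q_M = 0: 85 - 4q_M - (q_D) = 0.
Drake's first-order condition: 112 - 6q_D - (q_M) = 0.
So q_M = (85 - q_D)/4 and q_D = (112 - q_M)/6.
Solving the pair: q_M = 398/23, q_D = 363/23.
Total output Q = 398/23 + 363/23 = 761/23.

33.09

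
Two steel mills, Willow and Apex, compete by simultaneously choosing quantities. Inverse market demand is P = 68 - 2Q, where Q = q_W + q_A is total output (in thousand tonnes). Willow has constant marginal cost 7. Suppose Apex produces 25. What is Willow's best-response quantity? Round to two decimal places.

With the rival's output fixed at 25, Willow's profit is π_W = (68 - 2·25 - 2q_W)q_W - (7q_W) = (18 - 2q_W)q_W - (7q_W).
∂π_W/∂q_W = 11 - 4q_W = 0, so q_W = 11/4.

2.75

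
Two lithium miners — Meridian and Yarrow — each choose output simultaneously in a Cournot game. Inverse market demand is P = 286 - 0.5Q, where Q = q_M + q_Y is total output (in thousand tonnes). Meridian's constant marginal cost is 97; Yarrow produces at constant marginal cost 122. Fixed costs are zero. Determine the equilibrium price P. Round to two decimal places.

Meridian's profit: π_M = (286 - 0.5Q)q_M - (97q_M). Setting ∂π_M/∂q_M = 0: 189 - q_M - (1/2)(q_Y) = 0.
Yarrow's first-order condition: 164 - q_Y - (1/2)(q_M) = 0.
Rearranging gives the reaction functions q_M = (189 - (1/2)q_Y) and q_Y = (164 - (1/2)q_M).
Substituting one into the other gives q_M = 428/3 and q_Y = 278/3.
Total output Q = 706/3, so price P = 286 - (1/2)·(706/3) = 505/3.

168.33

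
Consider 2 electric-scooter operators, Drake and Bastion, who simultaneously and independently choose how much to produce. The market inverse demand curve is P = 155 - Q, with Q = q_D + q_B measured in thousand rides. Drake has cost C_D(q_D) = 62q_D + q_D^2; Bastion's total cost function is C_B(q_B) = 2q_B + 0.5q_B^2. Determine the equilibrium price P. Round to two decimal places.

96.36

Drake's profit: π_D = (155 - Q)q_D - (62q_D + q_D²). Setting ∂π_D/∂q_D = 0: 93 - 4q_D - (q_B) = 0.
Bastion's first-order condition: 153 - 3q_B - (q_D) = 0.
Best responses: q_D = (93 - q_B)/4, q_B = (153 - q_D)/3.
Substituting one into the other gives q_D = 126/11 and q_B = 519/11.
Total output Q = 645/11, so price P = 155 - 645/11 = 1060/11.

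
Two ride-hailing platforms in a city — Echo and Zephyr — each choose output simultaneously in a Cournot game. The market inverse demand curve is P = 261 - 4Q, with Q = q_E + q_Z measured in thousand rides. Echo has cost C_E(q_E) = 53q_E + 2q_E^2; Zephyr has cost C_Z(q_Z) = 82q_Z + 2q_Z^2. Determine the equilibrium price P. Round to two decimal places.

164.25

Echo's profit: π_E = (261 - 4Q)q_E - (53q_E + 2q_E²). Setting ∂π_E/∂q_E = 0: 208 - 12q_E - 4(q_Z) = 0.
Zephyr's first-order condition: 179 - 12q_Z - 4(q_E) = 0.
Rearranging gives the reaction functions q_E = (208 - 4q_Z)/12 and q_Z = (179 - 4q_E)/12.
Substituting one into the other gives q_E = 445/32 and q_Z = 329/32.
Total output Q = 387/16, so price P = 261 - 4·(387/16) = 657/4.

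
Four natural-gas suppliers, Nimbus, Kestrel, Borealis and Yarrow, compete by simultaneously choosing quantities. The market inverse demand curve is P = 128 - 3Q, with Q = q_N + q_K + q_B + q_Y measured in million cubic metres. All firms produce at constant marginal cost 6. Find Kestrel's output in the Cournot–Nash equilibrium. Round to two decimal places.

A representative firm's profit is π_i = q_i(128 - 3Q) - 6q_i.
First-order condition (treating rivals' output as given): 122 - 6q_i - 3·Σ_{j≠i} q_j = 0.
By symmetry each firm produces the same amount; substituting Σ_{j≠i} q_j = 3q_i yields q_i = 122/15.

8.13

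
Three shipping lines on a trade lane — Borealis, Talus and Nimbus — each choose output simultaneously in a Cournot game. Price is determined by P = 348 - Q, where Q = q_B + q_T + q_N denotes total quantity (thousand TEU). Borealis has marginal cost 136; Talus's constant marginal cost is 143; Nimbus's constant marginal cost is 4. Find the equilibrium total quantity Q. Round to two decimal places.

190.25

Borealis's profit: π_B = (348 - Q)q_B - (136q_B). Setting ∂π_B/∂q_B = 0: 212 - 2q_B - (q_T + q_N) = 0.
Talus's profit: π_T = (348 - Q)q_T - (143q_T). Setting ∂π_T/∂q_T = 0: 205 - 2q_T - (q_B + q_N) = 0.
Nimbus's profit: π_N = (348 - Q)q_N - (4q_N). Setting ∂π_N/∂q_N = 0: 344 - 2q_N - (q_B + q_T) = 0.
Adding the 3 conditions: 761 − 2Q − 2Q = 0, i.e. Q = 761/4.
Back-substituting: q_B = (212 − 761/4) = 87/4, q_T = (205 − 761/4) = 59/4, q_N = (344 − 761/4) = 615/4.
Total output Q = 87/4 + 59/4 + 615/4 = 761/4.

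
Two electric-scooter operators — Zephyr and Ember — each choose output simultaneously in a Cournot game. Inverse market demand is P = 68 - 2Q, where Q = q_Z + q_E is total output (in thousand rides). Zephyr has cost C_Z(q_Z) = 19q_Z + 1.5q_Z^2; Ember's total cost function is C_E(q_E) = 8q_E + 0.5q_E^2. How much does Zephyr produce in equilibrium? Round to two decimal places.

4.03

Zephyr's profit: π_Z = (68 - 2Q)q_Z - (19q_Z + (3/2)q_Z²). Setting ∂π_Z/∂q_Z = 0: 49 - 7q_Z - 2(q_E) = 0.
Ember's first-order condition: 60 - 5q_E - 2(q_Z) = 0.
So q_Z = (49 - 2q_E)/7 and q_E = (60 - 2q_Z)/5.
Substituting one into the other gives q_Z = 125/31 and q_E = 322/31.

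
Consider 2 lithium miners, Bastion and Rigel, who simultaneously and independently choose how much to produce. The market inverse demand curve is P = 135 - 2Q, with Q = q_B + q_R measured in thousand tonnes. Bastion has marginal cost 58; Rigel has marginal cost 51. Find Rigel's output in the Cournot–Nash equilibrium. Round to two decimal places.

15.17

Bastion's profit: π_B = (135 - 2Q)q_B - (58q_B). Setting ∂π_B/∂q_B = 0: 77 - 4q_B - 2(q_R) = 0.
Rigel's first-order condition: 84 - 4q_R - 2(q_B) = 0.
Best responses: q_B = (77 - 2q_R)/4, q_R = (84 - 2q_B)/4.
Solving the pair: q_B = 35/3, q_R = 91/6.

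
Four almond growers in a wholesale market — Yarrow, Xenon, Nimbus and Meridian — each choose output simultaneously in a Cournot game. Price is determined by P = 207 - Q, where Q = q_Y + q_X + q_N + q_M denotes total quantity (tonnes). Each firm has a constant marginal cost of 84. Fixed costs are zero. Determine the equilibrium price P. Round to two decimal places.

A representative firm's profit is π_i = q_i(207 - Q) - 84q_i.
Setting ∂π_i/∂q_i = 0 with rivals' quantities fixed: 123 - 2q_i - Σ_{j≠i} q_j = 0.
By symmetry each firm produces the same amount; substituting Σ_{j≠i} q_j = 3q_i yields q_i = 123/5.
Total output Q = 492/5, so price P = 207 - 492/5 = 543/5.

108.60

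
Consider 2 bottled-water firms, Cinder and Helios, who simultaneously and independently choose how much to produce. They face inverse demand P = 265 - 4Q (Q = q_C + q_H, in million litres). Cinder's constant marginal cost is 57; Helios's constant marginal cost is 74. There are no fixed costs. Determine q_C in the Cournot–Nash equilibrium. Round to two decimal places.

18.75

Cinder's profit: π_C = (265 - 4Q)q_C - (57q_C). Setting ∂π_C/∂q_C = 0: 208 - 8q_C - 4(q_H) = 0.
Helios's profit: π_H = (265 - 4Q)q_H - (74q_H). Setting ∂π_H/∂q_H = 0: 191 - 8q_H - 4(q_C) = 0.
So q_C = (208 - 4q_H)/8 and q_H = (191 - 4q_C)/8.
Solving the pair: q_C = 75/4, q_H = 29/2.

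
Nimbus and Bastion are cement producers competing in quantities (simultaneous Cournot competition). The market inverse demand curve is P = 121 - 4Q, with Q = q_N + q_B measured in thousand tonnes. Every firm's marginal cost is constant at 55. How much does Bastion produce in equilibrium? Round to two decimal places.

5.50

Each firm earns π_i = (121 - 4Q)q_i - 55q_i.
Setting ∂π_i/∂q_i = 0 with rivals' quantities fixed: 66 - 8q_i - 4q_j = 0.
With identical firms every q_j equals q_i, so q_j = q_i and 66 = 12q_i, giving q_i = 11/2.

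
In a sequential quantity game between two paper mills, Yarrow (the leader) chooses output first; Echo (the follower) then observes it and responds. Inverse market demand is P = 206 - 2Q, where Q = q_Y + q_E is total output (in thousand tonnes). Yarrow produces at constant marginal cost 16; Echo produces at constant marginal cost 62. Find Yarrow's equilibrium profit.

3481

Solve by backward induction. Given q_Y, the follower Echo maximises π_E = (206 - 2q_Y - 2q_E)q_E - 62q_E.
∂π_E/∂q_E = 144 - 2q_Y - 4q_E = 0 gives the reaction function q_E = (144 - 2q_Y)/4.
Yarrow substitutes q_E(q_Y) into its own profit: π_Y = q_Y(206 - 2q_Y - (144 - 2q_Y)/2) - 16q_Y = (134 - q_Y)q_Y - 16q_Y.
Maximising: ∂π_Y/∂q_Y = 118 - 2q_Y = 0, giving q_Y = 59.
Then q_E = (144 - 2·59)/4 = 13/2.
Price P = 206 - 2·(131/2) = 75.
Yarrow's profit: (75 - 16)·59 = 3481.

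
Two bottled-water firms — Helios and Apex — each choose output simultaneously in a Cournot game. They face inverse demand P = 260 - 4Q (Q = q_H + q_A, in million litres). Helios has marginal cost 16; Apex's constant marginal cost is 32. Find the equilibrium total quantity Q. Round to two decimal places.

Helios's profit: π_H = (260 - 4Q)q_H - (16q_H). Setting ∂π_H/∂q_H = 0: 244 - 8q_H - 4(q_A) = 0.
Apex's first-order condition: 228 - 8q_A - 4(q_H) = 0.
Best responses: q_H = (244 - 4q_A)/8, q_A = (228 - 4q_H)/8.
Solving the pair: q_H = 65/3, q_A = 53/3.
Total output Q = 65/3 + 53/3 = 118/3.

39.33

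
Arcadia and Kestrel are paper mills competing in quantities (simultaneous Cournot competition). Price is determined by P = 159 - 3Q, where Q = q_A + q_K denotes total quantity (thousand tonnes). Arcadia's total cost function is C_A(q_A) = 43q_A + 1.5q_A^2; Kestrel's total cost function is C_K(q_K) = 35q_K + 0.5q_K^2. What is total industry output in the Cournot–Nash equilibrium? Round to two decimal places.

22.37

Arcadia's profit: π_A = (159 - 3Q)q_A - (43q_A + (3/2)q_A²). Setting ∂π_A/∂q_A = 0: 116 - 9q_A - 3(q_K) = 0.
Kestrel's first-order condition: 124 - 7q_K - 3(q_A) = 0.
So q_A = (116 - 3q_K)/9 and q_K = (124 - 3q_A)/7.
Substituting one into the other gives q_A = 220/27 and q_K = 128/9.
Total output Q = 220/27 + 128/9 = 604/27.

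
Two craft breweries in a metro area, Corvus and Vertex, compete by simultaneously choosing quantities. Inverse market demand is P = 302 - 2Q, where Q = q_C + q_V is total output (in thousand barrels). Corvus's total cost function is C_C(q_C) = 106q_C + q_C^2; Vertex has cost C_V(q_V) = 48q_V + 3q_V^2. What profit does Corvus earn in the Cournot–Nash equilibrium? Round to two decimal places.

Corvus's profit: π_C = (302 - 2Q)q_C - (106q_C + q_C²). Setting ∂π_C/∂q_C = 0: 196 - 6q_C - 2(q_V) = 0.
Vertex's first-order condition: 254 - 10q_V - 2(q_C) = 0.
Best responses: q_C = (196 - 2q_V)/6, q_V = (254 - 2q_C)/10.
Substituting one into the other gives q_C = 363/14 and q_V = 283/14.
Price P = 302 - 2·(323/7) = 1468/7.
Corvus's profit: (1468/7)·(363/14) - 106·(363/14) - (363/14)² = 2016.8724.

2016.87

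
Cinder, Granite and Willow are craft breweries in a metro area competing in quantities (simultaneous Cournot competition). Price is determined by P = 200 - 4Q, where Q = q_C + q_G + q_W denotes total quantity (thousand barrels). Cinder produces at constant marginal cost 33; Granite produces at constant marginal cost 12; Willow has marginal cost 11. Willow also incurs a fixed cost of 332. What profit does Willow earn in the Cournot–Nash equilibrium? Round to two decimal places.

370.25

Cinder's profit: π_C = (200 - 4Q)q_C - (33q_C). Setting ∂π_C/∂q_C = 0: 167 - 8q_C - 4(q_G + q_W) = 0.
Granite's first-order condition: 188 - 8q_G - 4(q_C + q_W) = 0.
Willow's first-order condition: 189 - 8q_W - 4(q_C + q_G) = 0.
Summing all 3 equations gives 544 − 16Q = 0, hence Q = 34.
Back-substituting: q_C = (167 − 136)/4 = 31/4, q_G = (188 − 136)/4 = 13, q_W = (189 − 136)/4 = 53/4.
Price P = 200 - 4·34 = 64.
Willow's profit: (64 - 11)·(53/4) - 332 = 1481/4.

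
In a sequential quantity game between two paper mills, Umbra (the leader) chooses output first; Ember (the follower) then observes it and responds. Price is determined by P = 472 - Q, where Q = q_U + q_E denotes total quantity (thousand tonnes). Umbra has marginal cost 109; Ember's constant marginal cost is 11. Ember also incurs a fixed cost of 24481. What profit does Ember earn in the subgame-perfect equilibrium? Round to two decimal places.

The follower Ember best-responds to any q_U: π_E = (472 - Q)q_E - 11q_E.
∂π_E/∂q_E = 461 - q_U - 2q_E = 0 gives the reaction function q_E = (461 - q_U)/2.
Umbra substitutes q_E(q_U) into its own profit: π_U = q_U(472 - q_U - (461 - q_U)/2) - 109q_U = (483/2 - (1/2)q_U)q_U - 109q_U.
Leader FOC: 265/2 - q_U = 0, so q_U = 265/2.
Then q_E = (461 - 265/2)/2 = 657/4.
Price P = 472 - 1187/4 = 701/4.
Ember's profit: (701/4 - 11)·(657/4) - 24481 = 2497.0625.

2497.06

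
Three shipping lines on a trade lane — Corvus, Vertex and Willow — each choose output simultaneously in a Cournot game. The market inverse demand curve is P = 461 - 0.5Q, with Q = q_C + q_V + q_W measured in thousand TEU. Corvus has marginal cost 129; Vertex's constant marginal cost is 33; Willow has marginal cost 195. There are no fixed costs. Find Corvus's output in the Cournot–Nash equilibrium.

151

Corvus's profit: π_C = (461 - 0.5Q)q_C - (129q_C). Setting ∂π_C/∂q_C = 0: 332 - q_C - (1/2)(q_V + q_W) = 0.
Vertex's profit: π_V = (461 - 0.5Q)q_V - (33q_V). Setting ∂π_V/∂q_V = 0: 428 - q_V - (1/2)(q_C + q_W) = 0.
Willow's first-order condition: 266 - q_W - (1/2)(q_C + q_V) = 0.
Adding the 3 conditions: 1026 − Q − Q = 0, i.e. Q = 513.
Back-substituting: q_C = (332 − 513/2)/(1/2) = 151, q_V = (428 − 513/2)/(1/2) = 343, q_W = (266 − 513/2)/(1/2) = 19.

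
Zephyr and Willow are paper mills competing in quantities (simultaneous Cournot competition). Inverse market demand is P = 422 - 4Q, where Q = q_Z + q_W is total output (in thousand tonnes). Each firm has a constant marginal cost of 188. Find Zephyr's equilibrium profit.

1521

Each firm earns π_i = (422 - 4Q)q_i - 188q_i.
Setting ∂π_i/∂q_i = 0 with rivals' quantities fixed: 234 - 8q_i - 4q_j = 0.
With identical firms every q_j equals q_i, so q_j = q_i and 234 = 12q_i, giving q_i = 39/2.
Price P = 422 - 4·39 = 266.
Zephyr's profit: (266 - 188)·(39/2) = 1521.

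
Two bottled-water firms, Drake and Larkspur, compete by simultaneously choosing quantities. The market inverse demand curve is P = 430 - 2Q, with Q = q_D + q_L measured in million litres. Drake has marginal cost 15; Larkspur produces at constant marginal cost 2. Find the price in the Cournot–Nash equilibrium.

149

Drake's profit: π_D = (430 - 2Q)q_D - (15q_D). Setting ∂π_D/∂q_D = 0: 415 - 4q_D - 2(q_L) = 0.
Larkspur's first-order condition: 428 - 4q_L - 2(q_D) = 0.
So q_D = (415 - 2q_L)/4 and q_L = (428 - 2q_D)/4.
Substituting one into the other gives q_D = 67 and q_L = 147/2.
Total output Q = 281/2, so price P = 430 - 2·(281/2) = 149.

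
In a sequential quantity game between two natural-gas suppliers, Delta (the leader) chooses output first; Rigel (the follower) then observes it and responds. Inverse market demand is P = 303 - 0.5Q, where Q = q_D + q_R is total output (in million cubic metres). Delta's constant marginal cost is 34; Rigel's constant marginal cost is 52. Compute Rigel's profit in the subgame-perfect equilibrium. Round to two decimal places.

Solve by backward induction. Given q_D, the follower Rigel maximises π_R = (303 - (1/2)q_D - (1/2)q_R)q_R - 52q_R.
Setting the follower's marginal profit to zero, 251 - (1/2)q_D - q_R = 0, i.e. q_R = (251 - (1/2)q_D).
The leader anticipates this reaction. Substituting into P = 303 - 0.5Q gives P = 355/2 - (1/4)q_D, so π_D = (355/2 - (1/4)q_D)q_D - 34q_D.
Leader FOC: 287/2 - (1/2)q_D = 0, so q_D = 287.
Then q_R = (251 - (1/2)·287) = 215/2.
Price P = 303 - (1/2)·(789/2) = 423/4.
Rigel's profit: (423/4 - 52)·(215/2) = 5778.1250.

5778.13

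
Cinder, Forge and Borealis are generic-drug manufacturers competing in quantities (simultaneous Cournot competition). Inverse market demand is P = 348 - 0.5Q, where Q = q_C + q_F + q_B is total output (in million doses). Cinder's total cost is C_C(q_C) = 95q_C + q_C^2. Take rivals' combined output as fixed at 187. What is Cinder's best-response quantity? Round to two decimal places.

53.17

With rivals' combined output fixed at 187, Cinder's profit is π_C = (348 - (1/2)·187 - (1/2)q_C)q_C - (95q_C + q_C²) = (509/2 - (1/2)q_C)q_C - (95q_C + q_C²).
∂π_C/∂q_C = 319/2 - 3q_C = 0, so q_C = 319/6.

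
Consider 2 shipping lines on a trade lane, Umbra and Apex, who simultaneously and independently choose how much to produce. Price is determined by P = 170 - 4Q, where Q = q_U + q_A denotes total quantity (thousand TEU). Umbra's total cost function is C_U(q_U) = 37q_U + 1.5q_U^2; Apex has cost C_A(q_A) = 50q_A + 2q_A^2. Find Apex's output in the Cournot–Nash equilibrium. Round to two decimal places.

6.79

Umbra's profit: π_U = (170 - 4Q)q_U - (37q_U + (3/2)q_U²). Setting ∂π_U/∂q_U = 0: 133 - 11q_U - 4(q_A) = 0.
Apex's first-order condition: 120 - 12q_A - 4(q_U) = 0.
So q_U = (133 - 4q_A)/11 and q_A = (120 - 4q_U)/12.
Solving the pair: q_U = 279/29, q_A = 197/29.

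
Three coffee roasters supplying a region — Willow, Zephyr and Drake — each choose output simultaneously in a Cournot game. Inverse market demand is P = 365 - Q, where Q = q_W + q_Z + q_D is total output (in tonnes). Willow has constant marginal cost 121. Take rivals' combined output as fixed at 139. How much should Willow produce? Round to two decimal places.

With rivals' combined output fixed at 139, Willow's profit is π_W = (365 - 139 - q_W)q_W - (121q_W) = (226 - q_W)q_W - (121q_W).
∂π_W/∂q_W = 105 - 2q_W = 0, so q_W = 105/2.

52.50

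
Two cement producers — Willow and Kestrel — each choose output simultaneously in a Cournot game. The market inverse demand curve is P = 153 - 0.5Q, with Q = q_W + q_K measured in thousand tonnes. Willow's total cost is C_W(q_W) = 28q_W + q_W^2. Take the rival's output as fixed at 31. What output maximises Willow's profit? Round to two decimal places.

With the rival's output fixed at 31, Willow's profit is π_W = (153 - (1/2)·31 - (1/2)q_W)q_W - (28q_W + q_W²) = (275/2 - (1/2)q_W)q_W - (28q_W + q_W²).
∂π_W/∂q_W = 219/2 - 3q_W = 0, so q_W = 73/2.

36.50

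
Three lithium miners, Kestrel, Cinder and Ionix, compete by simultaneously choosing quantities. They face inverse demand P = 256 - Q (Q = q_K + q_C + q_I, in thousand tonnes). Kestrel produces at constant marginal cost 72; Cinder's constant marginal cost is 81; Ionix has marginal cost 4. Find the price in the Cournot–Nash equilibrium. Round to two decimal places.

103.25

Kestrel's profit: π_K = (256 - Q)q_K - (72q_K). Setting ∂π_K/∂q_K = 0: 184 - 2q_K - (q_C + q_I) = 0.
Cinder's first-order condition: 175 - 2q_C - (q_K + q_I) = 0.
Ionix's profit: π_I = (256 - Q)q_I - (4q_I). Setting ∂π_I/∂q_I = 0: 252 - 2q_I - (q_K + q_C) = 0.
Adding the 3 first-order conditions: 611 − 4Q = 0, so Q = 611/4.
Back-substituting: q_K = (184 − 611/4) = 125/4, q_C = (175 − 611/4) = 89/4, q_I = (252 − 611/4) = 397/4.
Total output Q = 611/4, so price P = 256 - 611/4 = 413/4.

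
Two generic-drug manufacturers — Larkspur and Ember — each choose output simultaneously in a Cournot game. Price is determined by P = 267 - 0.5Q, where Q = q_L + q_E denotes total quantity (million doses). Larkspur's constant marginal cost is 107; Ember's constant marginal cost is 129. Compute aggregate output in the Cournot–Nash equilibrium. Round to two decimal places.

Larkspur's profit: π_L = (267 - 0.5Q)q_L - (107q_L). Setting ∂π_L/∂q_L = 0: 160 - q_L - (1/2)(q_E) = 0.
Ember's profit: π_E = (267 - 0.5Q)q_E - (129q_E). Setting ∂π_E/∂q_E = 0: 138 - q_E - (1/2)(q_L) = 0.
Best responses: q_L = (160 - (1/2)q_E), q_E = (138 - (1/2)q_L).
Substituting one into the other gives q_L = 364/3 and q_E = 232/3.
Total output Q = 364/3 + 232/3 = 596/3.

198.67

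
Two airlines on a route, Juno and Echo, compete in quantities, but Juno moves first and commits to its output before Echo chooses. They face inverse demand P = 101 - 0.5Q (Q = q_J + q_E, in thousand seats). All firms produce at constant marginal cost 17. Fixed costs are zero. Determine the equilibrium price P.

Solve by backward induction. Given q_J, the follower Echo maximises π_E = (101 - (1/2)q_J - (1/2)q_E)q_E - 17q_E.
Follower FOC: 84 - (1/2)q_J - q_E = 0, so q_E(q_J) = (84 - (1/2)q_J).
Juno substitutes q_E(q_J) into its own profit: π_J = q_J(101 - (1/2)q_J - (84 - (1/2)q_J)/2) - 17q_J = (59 - (1/4)q_J)q_J - 17q_J.
Leader FOC: 42 - (1/2)q_J = 0, so q_J = 84.
Then q_E = (84 - (1/2)·84) = 42.
Total output Q = 126, so price P = 101 - (1/2)·126 = 38.

38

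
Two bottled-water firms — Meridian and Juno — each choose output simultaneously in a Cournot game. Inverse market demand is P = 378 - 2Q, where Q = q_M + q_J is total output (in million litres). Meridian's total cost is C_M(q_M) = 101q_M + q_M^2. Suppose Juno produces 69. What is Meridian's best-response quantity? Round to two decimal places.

23.17

With the rival's output fixed at 69, Meridian's profit is π_M = (378 - 2·69 - 2q_M)q_M - (101q_M + q_M²) = (240 - 2q_M)q_M - (101q_M + q_M²).
∂π_M/∂q_M = 139 - 6q_M = 0, so q_M = 139/6.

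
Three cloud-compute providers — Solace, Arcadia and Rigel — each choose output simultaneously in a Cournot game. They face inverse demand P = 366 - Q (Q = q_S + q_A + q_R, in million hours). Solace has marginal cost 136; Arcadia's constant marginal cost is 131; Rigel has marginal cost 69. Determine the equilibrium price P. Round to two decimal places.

175.50

Solace's profit: π_S = (366 - Q)q_S - (136q_S). Setting ∂π_S/∂q_S = 0: 230 - 2q_S - (q_A + q_R) = 0.
Arcadia's first-order condition: 235 - 2q_A - (q_S + q_R) = 0.
Rigel's first-order condition: 297 - 2q_R - (q_S + q_A) = 0.
Adding the 3 first-order conditions: 762 − 4Q = 0, so Q = 381/2.
Back-substituting: q_S = (230 − 381/2) = 79/2, q_A = (235 − 381/2) = 89/2, q_R = (297 − 381/2) = 213/2.
Total output Q = 381/2, so price P = 366 - 381/2 = 351/2.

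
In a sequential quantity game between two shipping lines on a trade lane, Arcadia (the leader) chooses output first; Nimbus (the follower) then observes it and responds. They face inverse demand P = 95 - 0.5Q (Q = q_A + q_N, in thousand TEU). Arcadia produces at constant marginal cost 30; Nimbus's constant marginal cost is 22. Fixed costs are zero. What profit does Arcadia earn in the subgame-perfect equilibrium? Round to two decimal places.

812.25

The follower Nimbus best-responds to any q_A: π_N = (95 - 0.5Q)q_N - 22q_N.
Setting the follower's marginal profit to zero, 73 - (1/2)q_A - q_N = 0, i.e. q_N = (73 - (1/2)q_A).
The leader anticipates this reaction. Substituting into P = 95 - 0.5Q gives P = 117/2 - (1/4)q_A, so π_A = (117/2 - (1/4)q_A)q_A - 30q_A.
Maximising: ∂π_A/∂q_A = 57/2 - (1/2)q_A = 0, giving q_A = 57.
Then q_N = (73 - (1/2)·57) = 89/2.
Price P = 95 - (1/2)·(203/2) = 177/4.
Arcadia's profit: (177/4 - 30)·57 = 812.2500.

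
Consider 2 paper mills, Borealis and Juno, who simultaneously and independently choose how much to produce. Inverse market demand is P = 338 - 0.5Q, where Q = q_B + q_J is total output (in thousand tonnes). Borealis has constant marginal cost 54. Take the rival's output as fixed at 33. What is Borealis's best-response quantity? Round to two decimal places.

267.50

With the rival's output fixed at 33, Borealis's profit is π_B = (338 - (1/2)·33 - (1/2)q_B)q_B - (54q_B) = (643/2 - (1/2)q_B)q_B - (54q_B).
∂π_B/∂q_B = 535/2 - q_B = 0, so q_B = 535/2.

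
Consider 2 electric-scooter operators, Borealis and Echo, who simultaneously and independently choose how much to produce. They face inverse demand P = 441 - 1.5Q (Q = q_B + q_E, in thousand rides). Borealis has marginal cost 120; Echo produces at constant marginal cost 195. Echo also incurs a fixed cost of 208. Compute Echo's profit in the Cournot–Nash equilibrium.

1958

Borealis's profit: π_B = (441 - 1.5Q)q_B - (120q_B). Setting ∂π_B/∂q_B = 0: 321 - 3q_B - (3/2)(q_E) = 0.
Echo's profit: π_E = (441 - 1.5Q)q_E - (195q_E). Setting ∂π_E/∂q_E = 0: 246 - 3q_E - (3/2)(q_B) = 0.
Rearranging gives the reaction functions q_B = (321 - (3/2)q_E)/3 and q_E = (246 - (3/2)q_B)/3.
Solving the pair: q_B = 88, q_E = 38.
Price P = 441 - (3/2)·126 = 252.
Echo's profit: (252 - 195)·38 - 208 = 1958.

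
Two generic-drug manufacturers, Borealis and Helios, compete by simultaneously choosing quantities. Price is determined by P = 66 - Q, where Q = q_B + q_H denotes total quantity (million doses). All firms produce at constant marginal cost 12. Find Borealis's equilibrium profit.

Each firm earns π_i = (66 - Q)q_i - 12q_i.
Setting ∂π_i/∂q_i = 0 with rivals' quantities fixed: 54 - 2q_i - q_j = 0.
By symmetry each firm produces the same amount; substituting q_j = q_i yields q_i = 54/3 = 18.
Price P = 66 - 36 = 30.
Borealis's profit: (30 - 12)·18 = 324.

324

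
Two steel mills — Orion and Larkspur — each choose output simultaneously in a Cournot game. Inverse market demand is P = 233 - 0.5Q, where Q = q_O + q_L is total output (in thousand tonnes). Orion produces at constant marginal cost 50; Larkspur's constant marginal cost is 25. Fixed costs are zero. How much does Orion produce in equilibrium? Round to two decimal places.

105.33

Orion's profit: π_O = (233 - 0.5Q)q_O - (50q_O). Setting ∂π_O/∂q_O = 0: 183 - q_O - (1/2)(q_L) = 0.
Larkspur's first-order condition: 208 - q_L - (1/2)(q_O) = 0.
So q_O = (183 - (1/2)q_L) and q_L = (208 - (1/2)q_O).
Substituting one into the other gives q_O = 316/3 and q_L = 466/3.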